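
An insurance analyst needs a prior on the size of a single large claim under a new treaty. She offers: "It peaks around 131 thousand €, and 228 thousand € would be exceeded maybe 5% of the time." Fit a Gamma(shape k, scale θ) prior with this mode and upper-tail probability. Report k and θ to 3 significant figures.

Gamma(k,θ) with k>1 has mode (k−1)θ, so θ = 131/(k−1).
Need P(X < 228) = 0.95 with θ tied to k this way. Start at k = 2, θ = 131: P(X<228) ≈ 0.519.
Too low — raise k to concentrate. Iterating converges to k ≈ 10.1.
Then θ = 131/(10.1−1) ≈ 14.4.

k ≈ 10.1, θ ≈ 14.4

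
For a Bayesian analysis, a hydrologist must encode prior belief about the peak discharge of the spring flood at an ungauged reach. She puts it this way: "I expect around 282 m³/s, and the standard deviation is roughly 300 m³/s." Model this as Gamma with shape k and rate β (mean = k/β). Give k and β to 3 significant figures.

For Gamma(k, rate β): mean = k/β, variance = k/β², so CV = 1/√k.
CV = SD/mean = 300/282 = 1.064, hence k = 1/CV² = 0.884.
Then β = k/mean = 0.884/282 = 0.00313.

k ≈ 0.884, β ≈ 0.00313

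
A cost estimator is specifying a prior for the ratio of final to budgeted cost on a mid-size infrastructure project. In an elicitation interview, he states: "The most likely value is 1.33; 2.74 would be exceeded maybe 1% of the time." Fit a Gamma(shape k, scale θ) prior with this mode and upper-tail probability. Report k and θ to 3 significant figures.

Gamma(k,θ) with k>1 has mode (k−1)θ, so θ = 1.33/(k−1).
Need P(X < 2.74) = 0.99 with θ tied to k this way. Start at k = 2, θ = 1.33: P(X<2.74) ≈ 0.610.
Too low — raise k to concentrate. Iterating converges to k ≈ 10.3.
Then θ = 1.33/(10.3−1) ≈ 0.142.

k ≈ 10.3, θ ≈ 0.142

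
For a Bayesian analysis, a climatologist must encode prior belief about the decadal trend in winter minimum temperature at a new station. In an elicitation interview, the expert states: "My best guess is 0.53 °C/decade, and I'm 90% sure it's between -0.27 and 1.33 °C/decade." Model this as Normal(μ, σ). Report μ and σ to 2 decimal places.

μ = 0.53, σ = 0.49

A symmetric 90% interval runs μ ± z·σ with z = 1.645.
Half-width = 0.8, so σ = 0.8/1.645 = 0.49.
μ is the stated best guess, 0.53.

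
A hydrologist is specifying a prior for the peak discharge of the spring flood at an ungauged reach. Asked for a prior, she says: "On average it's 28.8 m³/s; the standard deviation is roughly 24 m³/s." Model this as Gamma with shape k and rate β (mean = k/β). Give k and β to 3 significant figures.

For Gamma(k, rate β): mean = k/β, variance = k/β², so CV = 1/√k.
CV = SD/mean = 24/28.8 = 0.8333, hence k = 1/CV² = 1.44.
Then β = k/mean = 1.44/28.8 = 0.05.

k ≈ 1.44, β ≈ 0.05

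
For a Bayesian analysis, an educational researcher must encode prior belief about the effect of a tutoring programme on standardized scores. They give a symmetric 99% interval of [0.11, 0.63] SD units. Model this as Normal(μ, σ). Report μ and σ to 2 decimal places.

μ = 0.37, σ = 0.10

A symmetric 99% interval runs μ ± z·σ with z = 2.576.
Half-width = 0.26, so σ = 0.26/2.576 = 0.10.
μ is the interval midpoint, 0.37.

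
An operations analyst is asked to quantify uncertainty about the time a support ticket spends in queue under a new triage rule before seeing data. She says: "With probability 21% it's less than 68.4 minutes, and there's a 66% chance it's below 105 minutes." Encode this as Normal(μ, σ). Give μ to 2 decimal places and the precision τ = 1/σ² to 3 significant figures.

μ = 92.61, τ = 0.00111

For Normal(μ,σ), the p-quantile is μ + z_p·σ. Here z_{0.21} = -0.8064, z_{0.66} = 0.4125.
So 68.4 = μ − 0.8064σ and 105 = μ + 0.4125σ.
Subtracting: σ = (105 − 68.4)/(0.4125 − (-0.8064)) = 30.03.
Then μ = 68.4 − (-0.8064)·30.03 = 92.61.
Precision τ = 1/σ² = 1/30.03² = 0.00111.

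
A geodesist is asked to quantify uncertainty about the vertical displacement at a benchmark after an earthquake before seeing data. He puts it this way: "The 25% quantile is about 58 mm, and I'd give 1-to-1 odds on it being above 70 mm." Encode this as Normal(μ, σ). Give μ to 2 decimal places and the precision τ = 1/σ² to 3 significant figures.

For Normal(μ,σ), the p-quantile is μ + z_p·σ. Here z_{0.25} = -0.6745, z_{0.5} = 0.
So 58 = μ − 0.6745σ and 70 = μ + 0σ.
Subtracting: σ = (70 − 58)/(0 − (-0.6745)) = 17.79.
Then μ = 58 − (-0.6745)·17.79 = 70.00.
Precision τ = 1/σ² = 1/17.79² = 0.00316.

μ = 70.00, τ = 0.00316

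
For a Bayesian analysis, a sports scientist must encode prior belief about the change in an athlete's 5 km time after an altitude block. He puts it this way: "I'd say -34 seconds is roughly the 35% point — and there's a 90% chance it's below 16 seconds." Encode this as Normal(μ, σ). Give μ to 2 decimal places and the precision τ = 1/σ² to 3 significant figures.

The p-quantile of Normal(μ,σ) is μ + z_p·σ, with z_{0.35} = -0.3853 and z_{0.9} = 1.282.
Eliminate σ: μ = (z₂·x₁ − z₁·x₂)/(z₂ − z₁) = (1.282·-34 − (-0.3853)·16)/1.667 = -22.44.
Then σ = (x₂ − x₁)/(z₂ − z₁) = (16 − -34)/1.667 = 30.00.
Precision τ = 1/σ² = 1/30² = 0.00111.

μ = -22.44, τ = 0.00111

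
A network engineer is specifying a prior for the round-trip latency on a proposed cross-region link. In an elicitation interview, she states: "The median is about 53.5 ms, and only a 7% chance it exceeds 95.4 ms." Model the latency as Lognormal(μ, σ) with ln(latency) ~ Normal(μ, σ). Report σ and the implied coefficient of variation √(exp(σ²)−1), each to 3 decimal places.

If T ~ Lognormal(μ,σ) then ln T ~ Normal(μ,σ), so the p-quantile of ln T is μ + z_p·σ.
ln(53.5) = 3.98 and ln(95.4) = 4.558; z_{0.5} = 0, z_{0.93} = 1.476.
σ = (4.558 − 3.98)/(1.476 − (0)) = 0.392.
μ = 3.98 − (0)·0.392 = 3.980.
CV = √(exp(σ²)−1) = √(exp(0.1536)−1) = 0.407.

σ ≈ 0.392, CV ≈ 0.407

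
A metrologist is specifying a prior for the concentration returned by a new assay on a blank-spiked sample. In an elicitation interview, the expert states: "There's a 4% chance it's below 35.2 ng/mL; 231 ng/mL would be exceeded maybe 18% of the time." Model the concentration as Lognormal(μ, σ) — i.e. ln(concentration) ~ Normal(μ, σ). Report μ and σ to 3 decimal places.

μ ≈ 4.796, σ ≈ 0.706

If T ~ Lognormal(μ,σ) then ln T ~ Normal(μ,σ), so the p-quantile of ln T is μ + z_p·σ.
ln(35.2) = 3.561 and ln(231) = 5.442; z_{0.04} = -1.751, z_{0.82} = 0.9154.
σ = (5.442 − 3.561)/(0.9154 − (-1.751)) = 0.706.
μ = 3.561 − (-1.751)·0.706 = 4.796.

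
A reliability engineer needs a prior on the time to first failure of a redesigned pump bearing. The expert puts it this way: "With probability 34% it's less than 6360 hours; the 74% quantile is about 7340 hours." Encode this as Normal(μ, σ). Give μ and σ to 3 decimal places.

The p-quantile of Normal(μ,σ) is μ + z_p·σ, with z_{0.34} = -0.4125 and z_{0.74} = 0.6433.
Eliminate σ: μ = (z₂·x₁ − z₁·x₂)/(z₂ − z₁) = (0.6433·6360 − (-0.4125)·7340)/1.056 = 6742.848.
Then σ = (x₂ − x₁)/(z₂ − z₁) = (7340 − 6360)/1.056 = 928.199.

μ = 6742.848, σ = 928.199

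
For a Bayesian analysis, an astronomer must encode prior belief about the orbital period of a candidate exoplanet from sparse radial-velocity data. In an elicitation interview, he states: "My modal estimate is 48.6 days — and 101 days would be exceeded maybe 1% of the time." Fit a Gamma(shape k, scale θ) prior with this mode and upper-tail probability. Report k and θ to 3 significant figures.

Gamma(k,θ) with k>1 has mode (k−1)θ, so θ = 48.6/(k−1).
Need P(X < 101) = 0.99 with θ tied to k this way. Start at k = 2, θ = 48.6: P(X<101) ≈ 0.615.
Too low — raise k to concentrate. Iterating converges to k ≈ 10.1.
Then θ = 48.6/(10.1−1) ≈ 5.33.

k ≈ 10.1, θ ≈ 5.33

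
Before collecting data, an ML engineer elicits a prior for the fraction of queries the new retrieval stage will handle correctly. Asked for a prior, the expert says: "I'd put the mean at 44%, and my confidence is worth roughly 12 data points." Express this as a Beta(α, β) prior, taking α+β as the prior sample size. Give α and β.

α = 5.28, β = 6.72

Under the effective-sample-size interpretation, Beta(α, β) has prior mean α/(α+β) and prior sample size α+β.
So α+β = 12 and α/(α+β) = 0.44, giving α = 0.44·12 = 5.28 and β = 12 − 5.28 = 6.72.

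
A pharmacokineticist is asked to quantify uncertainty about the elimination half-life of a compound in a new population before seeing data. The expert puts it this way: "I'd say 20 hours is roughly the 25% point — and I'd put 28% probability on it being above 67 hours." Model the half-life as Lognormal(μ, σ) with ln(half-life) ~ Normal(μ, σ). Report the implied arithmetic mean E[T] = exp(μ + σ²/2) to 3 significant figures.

E[T] ≈ 60.7 hours

If T ~ Lognormal(μ,σ) then ln T ~ Normal(μ,σ), so the p-quantile of ln T is μ + z_p·σ.
ln(20) = 2.996 and ln(67) = 4.205; z_{0.25} = -0.6745, z_{0.72} = 0.5828.
σ = (4.205 − 2.996)/(0.5828 − (-0.6745)) = 0.962.
μ = 2.996 − (-0.6745)·0.962 = 3.644.
E[T] = exp(μ + σ²/2) = exp(3.644 + 0.4623) = 60.7 hours.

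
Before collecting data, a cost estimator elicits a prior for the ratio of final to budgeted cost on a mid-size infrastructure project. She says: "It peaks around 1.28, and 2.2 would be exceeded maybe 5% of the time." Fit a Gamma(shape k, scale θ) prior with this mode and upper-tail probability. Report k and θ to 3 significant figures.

Gamma(k,θ) with k>1 has mode (k−1)θ, so θ = 1.28/(k−1).
Need P(X < 2.2) = 0.95 with θ tied to k this way. Start at k = 2, θ = 1.28: P(X<2.2) ≈ 0.513.
Too low — raise k to concentrate. Iterating converges to k ≈ 10.5.
Then θ = 1.28/(10.5−1) ≈ 0.135.

k ≈ 10.5, θ ≈ 0.135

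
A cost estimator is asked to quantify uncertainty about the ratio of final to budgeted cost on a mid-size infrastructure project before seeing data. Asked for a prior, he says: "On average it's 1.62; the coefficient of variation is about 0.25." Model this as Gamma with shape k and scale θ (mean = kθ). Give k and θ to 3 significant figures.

k ≈ 16, θ ≈ 0.101

For Gamma(k, scale θ): mean = kθ, variance = kθ², so CV = 1/√k.
CV = 0.25, hence k = 1/CV² = 16.
Then θ = mean/k = 1.62/16 = 0.101.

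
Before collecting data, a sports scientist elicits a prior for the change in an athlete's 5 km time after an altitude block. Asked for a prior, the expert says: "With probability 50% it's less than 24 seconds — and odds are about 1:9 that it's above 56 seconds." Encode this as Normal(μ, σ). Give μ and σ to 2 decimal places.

μ = 24.00, σ = 24.97

The p-quantile of Normal(μ,σ) is μ + z_p·σ, with z_{0.5} = 0 and z_{0.9} = 1.282.
Eliminate σ: μ = (z₂·x₁ − z₁·x₂)/(z₂ − z₁) = (1.282·24 − (0)·56)/1.282 = 24.00.
Then σ = (x₂ − x₁)/(z₂ − z₁) = (56 − 24)/1.282 = 24.97.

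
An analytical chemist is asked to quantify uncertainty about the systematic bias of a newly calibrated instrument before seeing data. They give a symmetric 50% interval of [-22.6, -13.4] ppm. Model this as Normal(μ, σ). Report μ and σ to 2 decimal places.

μ = -18.00, σ = 6.82

A symmetric 50% interval runs μ ± z·σ with z = 0.6745.
Half-width = 4.6, so σ = 4.6/0.6745 = 6.82.
μ is the interval midpoint, -18.00.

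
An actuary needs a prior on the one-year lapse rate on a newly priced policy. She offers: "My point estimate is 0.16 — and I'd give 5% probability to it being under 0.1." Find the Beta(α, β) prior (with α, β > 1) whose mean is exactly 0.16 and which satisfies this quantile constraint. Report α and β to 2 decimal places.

α ≈ 13.70, β ≈ 71.92

With mean 0.16 fixed, write α = 0.16s, β = 0.84s where s = α+β.
Need P(θ < 0.1) = 0.05 under Beta(0.16s, 0.84s). Normal approximation: (q−m)/√(m(1−m)/s) ≈ z_{0.05} = -1.64, so s ≈ 0.16·0.84·(-1.64)²/(0.1−0.16)² = 101.0.
At s = 101.0: P(θ<0.1) ≈ 0.036. Adjusting to match 0.05 gives s ≈ 85.62.
So α = 0.16·85.62 ≈ 13.70, β = 0.84·85.62 ≈ 71.92.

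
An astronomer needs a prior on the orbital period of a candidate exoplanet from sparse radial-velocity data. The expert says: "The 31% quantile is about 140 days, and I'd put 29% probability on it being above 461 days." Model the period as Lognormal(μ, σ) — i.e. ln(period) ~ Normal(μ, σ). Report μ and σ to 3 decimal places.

If T ~ Lognormal(μ,σ) then ln T ~ Normal(μ,σ), so the p-quantile of ln T is μ + z_p·σ.
ln(140) = 4.942 and ln(461) = 6.133; z_{0.31} = -0.4959, z_{0.71} = 0.5534.
σ = (6.133 − 4.942)/(0.5534 − (-0.4959)) = 1.136.
μ = 4.942 − (-0.4959)·1.136 = 5.505.

μ ≈ 5.505, σ ≈ 1.136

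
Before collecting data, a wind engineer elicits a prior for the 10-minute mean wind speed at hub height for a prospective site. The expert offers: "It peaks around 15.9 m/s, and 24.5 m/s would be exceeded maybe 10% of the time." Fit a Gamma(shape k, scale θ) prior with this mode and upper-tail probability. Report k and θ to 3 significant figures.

Gamma(k,θ) with k>1 has mode (k−1)θ, so θ = 15.9/(k−1).
Need P(X < 24.5) = 0.9 with θ tied to k this way. Start at k = 2, θ = 15.9: P(X<24.5) ≈ 0.456.
Too low — raise k to concentrate. Iterating converges to k ≈ 11.
Then θ = 15.9/(11−1) ≈ 1.59.

k ≈ 11, θ ≈ 1.59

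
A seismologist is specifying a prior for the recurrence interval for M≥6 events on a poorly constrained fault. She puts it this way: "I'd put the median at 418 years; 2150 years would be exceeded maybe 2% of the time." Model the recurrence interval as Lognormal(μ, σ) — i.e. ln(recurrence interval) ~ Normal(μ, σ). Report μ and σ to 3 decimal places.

μ ≈ 6.035, σ ≈ 0.797

If T ~ Lognormal(μ,σ) then ln T ~ Normal(μ,σ), so the p-quantile of ln T is μ + z_p·σ.
ln(418) = 6.035 and ln(2150) = 7.673; z_{0.5} = 0, z_{0.98} = 2.054.
σ = (7.673 − 6.035)/(2.054 − (0)) = 0.797.
μ = 6.035 − (0)·0.797 = 6.035.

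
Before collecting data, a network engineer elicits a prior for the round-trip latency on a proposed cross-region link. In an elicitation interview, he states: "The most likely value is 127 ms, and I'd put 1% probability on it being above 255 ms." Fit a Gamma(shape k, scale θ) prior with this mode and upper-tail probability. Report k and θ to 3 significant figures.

Gamma(k,θ) with k>1 has mode (k−1)θ, so θ = 127/(k−1).
Need P(X < 255) = 0.99 with θ tied to k this way. Start at k = 2, θ = 127: P(X<255) ≈ 0.596.
Too low — raise k to concentrate. Iterating converges to k ≈ 11.1.
Then θ = 127/(11.1−1) ≈ 12.6.

k ≈ 11.1, θ ≈ 12.6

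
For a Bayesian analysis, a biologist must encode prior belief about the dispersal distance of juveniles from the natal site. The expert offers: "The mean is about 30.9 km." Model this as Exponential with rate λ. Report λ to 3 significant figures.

λ ≈ 0.0324

Exponential mean = 1/λ, so λ = 1/30.9 = 0.0324.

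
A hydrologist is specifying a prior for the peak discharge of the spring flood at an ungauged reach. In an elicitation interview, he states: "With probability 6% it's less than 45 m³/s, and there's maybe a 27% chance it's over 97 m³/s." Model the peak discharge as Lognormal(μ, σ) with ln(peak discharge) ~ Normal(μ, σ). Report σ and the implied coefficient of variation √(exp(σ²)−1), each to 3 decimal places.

σ ≈ 0.354, CV ≈ 0.366

If T ~ Lognormal(μ,σ) then ln T ~ Normal(μ,σ), so the p-quantile of ln T is μ + z_p·σ.
ln(45) = 3.807 and ln(97) = 4.575; z_{0.06} = -1.555, z_{0.73} = 0.6128.
σ = (4.575 − 3.807)/(0.6128 − (-1.555)) = 0.354.
μ = 3.807 − (-1.555)·0.354 = 4.358.
CV = √(exp(σ²)−1) = √(exp(0.1256)−1) = 0.366.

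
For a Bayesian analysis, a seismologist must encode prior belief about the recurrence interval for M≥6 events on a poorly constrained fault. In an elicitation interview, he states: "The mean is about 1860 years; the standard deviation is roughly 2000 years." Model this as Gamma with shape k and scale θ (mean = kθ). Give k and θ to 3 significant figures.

k ≈ 0.865, θ ≈ 2150

For Gamma(k, scale θ): mean = kθ, variance = kθ², so CV = 1/√k.
CV = SD/mean = 2000/1860 = 1.075, hence k = 1/CV² = 0.865.
Then θ = mean/k = 1860/0.865 = 2150.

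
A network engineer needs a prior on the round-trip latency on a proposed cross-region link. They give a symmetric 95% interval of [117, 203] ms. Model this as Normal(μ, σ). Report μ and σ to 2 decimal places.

A symmetric 95% interval runs μ ± z·σ with z = 1.96.
Half-width = 43, so σ = 43/1.96 = 21.94.
μ is the interval midpoint, 160.00.

μ = 160.00, σ = 21.94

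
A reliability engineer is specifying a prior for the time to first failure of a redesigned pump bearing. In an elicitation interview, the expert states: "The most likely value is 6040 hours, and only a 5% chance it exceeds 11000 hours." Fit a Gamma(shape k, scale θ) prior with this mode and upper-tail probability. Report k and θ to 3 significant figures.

Gamma(k,θ) with k>1 has mode (k−1)θ, so θ = 6040/(k−1).
Need P(X < 11000) = 0.95 with θ tied to k this way. Start at k = 2, θ = 6040: P(X<11000) ≈ 0.543.
Too low — raise k to concentrate. Iterating converges to k ≈ 8.75.
Then θ = 6040/(8.75−1) ≈ 779.

k ≈ 8.75, θ ≈ 779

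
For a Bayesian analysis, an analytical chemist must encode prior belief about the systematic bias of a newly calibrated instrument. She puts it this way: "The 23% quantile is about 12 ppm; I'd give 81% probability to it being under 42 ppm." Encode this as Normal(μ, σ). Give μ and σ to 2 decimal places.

The p-quantile of Normal(μ,σ) is μ + z_p·σ, with z_{0.23} = -0.7388 and z_{0.81} = 0.8779.
Eliminate σ: μ = (z₂·x₁ − z₁·x₂)/(z₂ − z₁) = (0.8779·12 − (-0.7388)·42)/1.617 = 25.71.
Then σ = (x₂ − x₁)/(z₂ − z₁) = (42 − 12)/1.617 = 18.56.

μ = 25.71, σ = 18.56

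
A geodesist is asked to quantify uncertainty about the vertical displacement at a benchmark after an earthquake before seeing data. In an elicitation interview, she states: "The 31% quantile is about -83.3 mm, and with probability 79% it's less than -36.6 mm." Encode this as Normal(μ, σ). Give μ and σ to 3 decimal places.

The p-quantile of Normal(μ,σ) is μ + z_p·σ, with z_{0.31} = -0.4959 and z_{0.79} = 0.8064.
Eliminate σ: μ = (z₂·x₁ − z₁·x₂)/(z₂ − z₁) = (0.8064·-83.3 − (-0.4959)·-36.6)/1.302 = -65.519.
Then σ = (x₂ − x₁)/(z₂ − z₁) = (-36.6 − -83.3)/1.302 = 35.860.

μ = -65.519, σ = 35.860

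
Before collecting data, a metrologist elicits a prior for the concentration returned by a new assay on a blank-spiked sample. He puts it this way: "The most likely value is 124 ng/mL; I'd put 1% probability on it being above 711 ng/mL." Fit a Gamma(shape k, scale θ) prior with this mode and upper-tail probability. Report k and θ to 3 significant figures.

k ≈ 2.23, θ ≈ 101

Gamma(k,θ) with k>1 has mode (k−1)θ, so θ = 124/(k−1).
Need P(X < 711) = 0.99 with θ tied to k this way. Start at k = 2, θ = 124: P(X<711) ≈ 0.978.
Too low — raise k to concentrate. Iterating converges to k ≈ 2.23.
Then θ = 124/(2.23−1) ≈ 101.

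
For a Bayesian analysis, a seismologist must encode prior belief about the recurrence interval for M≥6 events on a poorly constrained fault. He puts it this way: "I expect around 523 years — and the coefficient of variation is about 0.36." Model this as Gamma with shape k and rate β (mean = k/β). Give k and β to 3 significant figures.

k ≈ 7.72, β ≈ 0.0148

For Gamma(k, rate β): mean = k/β, variance = k/β², so CV = 1/√k.
CV = 0.36, hence k = 1/CV² = 7.72.
Then β = k/mean = 7.72/523 = 0.0148.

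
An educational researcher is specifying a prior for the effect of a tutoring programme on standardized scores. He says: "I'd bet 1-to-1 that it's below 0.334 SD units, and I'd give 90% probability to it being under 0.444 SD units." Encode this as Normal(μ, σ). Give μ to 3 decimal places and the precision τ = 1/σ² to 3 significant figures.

μ = 0.334, τ = 136

For Normal(μ,σ), the p-quantile is μ + z_p·σ. Here z_{0.5} = 0, z_{0.9} = 1.282.
So 0.334 = μ + 0σ and 0.444 = μ + 1.282σ.
Subtracting: σ = (0.444 − 0.334)/(1.282 − (0)) = 0.086.
Then μ = 0.334 − (0)·0.086 = 0.334.
Precision τ = 1/σ² = 1/0.08583² = 136.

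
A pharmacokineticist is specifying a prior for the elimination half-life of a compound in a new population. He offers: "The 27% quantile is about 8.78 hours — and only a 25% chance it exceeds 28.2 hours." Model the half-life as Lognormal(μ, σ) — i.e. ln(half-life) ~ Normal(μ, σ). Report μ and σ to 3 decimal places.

μ ≈ 2.728, σ ≈ 0.906

If T ~ Lognormal(μ,σ) then ln T ~ Normal(μ,σ), so the p-quantile of ln T is μ + z_p·σ.
ln(8.78) = 2.172 and ln(28.2) = 3.339; z_{0.27} = -0.6128, z_{0.75} = 0.6745.
σ = (3.339 − 2.172)/(0.6745 − (-0.6128)) = 0.906.
μ = 2.172 − (-0.6128)·0.906 = 2.728.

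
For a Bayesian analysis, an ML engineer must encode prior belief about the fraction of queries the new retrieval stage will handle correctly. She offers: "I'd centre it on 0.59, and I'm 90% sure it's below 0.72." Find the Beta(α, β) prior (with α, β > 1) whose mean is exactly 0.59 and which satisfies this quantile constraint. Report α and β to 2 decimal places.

α ≈ 13.26, β ≈ 9.22

With mean 0.59 fixed, write α = 0.59s, β = 0.41s where s = α+β.
Need P(θ < 0.72) = 0.9 under Beta(0.59s, 0.41s). Normal approximation: (q−m)/√(m(1−m)/s) ≈ z_{0.9} = 1.28, so s ≈ 0.59·0.41·(1.28)²/(0.72−0.59)² = 23.5.
At s = 23.5: P(θ<0.72) ≈ 0.905. Adjusting to match 0.9 gives s ≈ 22.48.
So α = 0.59·22.48 ≈ 13.26, β = 0.41·22.48 ≈ 9.22.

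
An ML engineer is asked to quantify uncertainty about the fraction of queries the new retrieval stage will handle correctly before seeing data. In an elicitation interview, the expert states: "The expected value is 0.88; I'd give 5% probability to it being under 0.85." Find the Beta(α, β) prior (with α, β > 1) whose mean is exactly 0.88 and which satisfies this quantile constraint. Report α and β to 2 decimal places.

α ≈ 302.44, β ≈ 41.24

With mean 0.88 fixed, write α = 0.88s, β = 0.12s where s = α+β.
Need P(θ < 0.85) = 0.05 under Beta(0.88s, 0.12s). Normal approximation: (q−m)/√(m(1−m)/s) ≈ z_{0.05} = -1.64, so s ≈ 0.88·0.12·(-1.64)²/(0.85−0.88)² = 317.5.
At s = 317.5: P(θ<0.85) ≈ 0.057. Adjusting to match 0.05 gives s ≈ 343.68.
So α = 0.88·343.68 ≈ 302.44, β = 0.12·343.68 ≈ 41.24.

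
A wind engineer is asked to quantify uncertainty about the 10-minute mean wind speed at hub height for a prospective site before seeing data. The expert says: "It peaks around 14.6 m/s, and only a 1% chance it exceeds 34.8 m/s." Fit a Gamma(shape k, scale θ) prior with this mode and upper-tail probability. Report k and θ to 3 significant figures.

Gamma(k,θ) with k>1 has mode (k−1)θ, so θ = 14.6/(k−1).
Need P(X < 34.8) = 0.99 with θ tied to k this way. Start at k = 2, θ = 14.6: P(X<34.8) ≈ 0.688.
Too low — raise k to concentrate. Iterating converges to k ≈ 7.29.
Then θ = 14.6/(7.29−1) ≈ 2.32.

k ≈ 7.29, θ ≈ 2.32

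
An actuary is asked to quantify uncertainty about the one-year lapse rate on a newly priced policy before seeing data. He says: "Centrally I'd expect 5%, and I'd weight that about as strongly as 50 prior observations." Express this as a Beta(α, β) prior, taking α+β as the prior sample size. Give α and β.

α = 2.5, β = 47.5

Under the effective-sample-size interpretation, Beta(α, β) has prior mean α/(α+β) and prior sample size α+β.
So α+β = 50 and α/(α+β) = 0.05, giving α = 0.05·50 = 2.5 and β = 50 − 2.5 = 47.5.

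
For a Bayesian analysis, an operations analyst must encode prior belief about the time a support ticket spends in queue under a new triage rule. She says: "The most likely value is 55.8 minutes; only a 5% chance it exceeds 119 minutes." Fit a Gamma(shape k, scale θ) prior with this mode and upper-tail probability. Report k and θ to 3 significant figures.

Gamma(k,θ) with k>1 has mode (k−1)θ, so θ = 55.8/(k−1).
Need P(X < 119) = 0.95 with θ tied to k this way. Start at k = 2, θ = 55.8: P(X<119) ≈ 0.629.
Too low — raise k to concentrate. Iterating converges to k ≈ 5.81.
Then θ = 55.8/(5.81−1) ≈ 11.6.

k ≈ 5.81, θ ≈ 11.6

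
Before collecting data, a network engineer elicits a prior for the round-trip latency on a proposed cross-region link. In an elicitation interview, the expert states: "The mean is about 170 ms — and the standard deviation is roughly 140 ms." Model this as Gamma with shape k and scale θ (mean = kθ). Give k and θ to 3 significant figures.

For Gamma(k, scale θ): mean = kθ, variance = kθ², so CV = 1/√k.
CV = SD/mean = 140/170 = 0.8235, hence k = 1/CV² = 1.47.
Then θ = mean/k = 170/1.47 = 115.

k ≈ 1.47, θ ≈ 115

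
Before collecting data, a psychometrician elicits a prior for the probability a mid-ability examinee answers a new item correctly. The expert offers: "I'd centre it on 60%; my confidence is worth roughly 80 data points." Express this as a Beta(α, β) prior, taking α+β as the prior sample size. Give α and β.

Under the effective-sample-size interpretation, Beta(α, β) has prior mean α/(α+β) and prior sample size α+β.
So α+β = 80 and α/(α+β) = 0.6, giving α = 0.6·80 = 48 and β = 80 − 48 = 32.

α = 48, β = 32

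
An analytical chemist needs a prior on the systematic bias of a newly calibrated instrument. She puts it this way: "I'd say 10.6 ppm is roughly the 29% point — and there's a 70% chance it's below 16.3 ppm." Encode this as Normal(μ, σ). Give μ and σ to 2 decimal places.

μ = 13.53, σ = 5.29

For Normal(μ,σ), the p-quantile is μ + z_p·σ. Here z_{0.29} = -0.5534, z_{0.7} = 0.5244.
So 10.6 = μ − 0.5534σ and 16.3 = μ + 0.5244σ.
Subtracting: σ = (16.3 − 10.6)/(0.5244 − (-0.5534)) = 5.29.
Then μ = 10.6 − (-0.5534)·5.29 = 13.53.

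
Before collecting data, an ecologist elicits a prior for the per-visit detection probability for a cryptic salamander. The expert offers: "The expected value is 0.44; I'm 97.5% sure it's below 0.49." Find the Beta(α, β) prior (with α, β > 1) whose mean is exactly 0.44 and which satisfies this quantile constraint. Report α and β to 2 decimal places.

With mean 0.44 fixed, write α = 0.44s, β = 0.56s where s = α+β.
Need P(θ < 0.49) = 0.975 under Beta(0.44s, 0.56s). Normal approximation: (q−m)/√(m(1−m)/s) ≈ z_{0.975} = 1.96, so s ≈ 0.44·0.56·(1.96)²/(0.49−0.44)² = 378.6.
At s = 378.6: P(θ<0.49) ≈ 0.975. Adjusting to match 0.975 gives s ≈ 381.73.
So α = 0.44·381.73 ≈ 167.96, β = 0.56·381.73 ≈ 213.77.

α ≈ 167.96, β ≈ 213.77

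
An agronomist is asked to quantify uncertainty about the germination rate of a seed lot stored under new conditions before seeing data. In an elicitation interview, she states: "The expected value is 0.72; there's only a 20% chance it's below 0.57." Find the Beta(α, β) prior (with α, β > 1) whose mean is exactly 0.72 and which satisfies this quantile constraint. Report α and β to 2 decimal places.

With mean 0.72 fixed, write α = 0.72s, β = 0.28s where s = α+β.
Need P(θ < 0.57) = 0.2 under Beta(0.72s, 0.28s). Normal approximation: (q−m)/√(m(1−m)/s) ≈ z_{0.2} = -0.842, so s ≈ 0.72·0.28·(-0.842)²/(0.57−0.72)² = 6.3.
At s = 6.3: P(θ<0.57) ≈ 0.189. Adjusting to match 0.2 gives s ≈ 5.64.
So α = 0.72·5.64 ≈ 4.06, β = 0.28·5.64 ≈ 1.58.

α ≈ 4.06, β ≈ 1.58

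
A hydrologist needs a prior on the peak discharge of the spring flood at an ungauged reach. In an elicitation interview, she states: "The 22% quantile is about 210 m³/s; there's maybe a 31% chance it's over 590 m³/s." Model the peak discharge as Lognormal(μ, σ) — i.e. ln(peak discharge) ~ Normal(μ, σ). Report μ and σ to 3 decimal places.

μ ≈ 5.976, σ ≈ 0.815

If T ~ Lognormal(μ,σ) then ln T ~ Normal(μ,σ), so the p-quantile of ln T is μ + z_p·σ.
ln(210) = 5.347 and ln(590) = 6.38; z_{0.22} = -0.7722, z_{0.69} = 0.4959.
σ = (6.38 − 5.347)/(0.4959 − (-0.7722)) = 0.815.
μ = 5.347 − (-0.7722)·0.815 = 5.976.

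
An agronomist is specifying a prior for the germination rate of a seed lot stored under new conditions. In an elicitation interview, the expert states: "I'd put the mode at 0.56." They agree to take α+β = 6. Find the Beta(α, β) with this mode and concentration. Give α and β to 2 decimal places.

For α,β > 1 the Beta mode is (α−1)/(α+β−2). With α+β = 6, the mode is (α−1)/4.
Set (α−1)/4 = 0.56 → α = 1 + 0.56·4 = 3.24.
β = 6 − α = 2.76.

α = 3.24, β = 2.76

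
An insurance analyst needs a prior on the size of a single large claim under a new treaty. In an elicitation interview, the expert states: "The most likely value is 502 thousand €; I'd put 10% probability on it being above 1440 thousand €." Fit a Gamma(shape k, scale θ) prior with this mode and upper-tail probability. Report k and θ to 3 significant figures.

k ≈ 2.72, θ ≈ 292

Gamma(k,θ) with k>1 has mode (k−1)θ, so θ = 502/(k−1).
Need P(X < 1440) = 0.9 with θ tied to k this way. Start at k = 2, θ = 502: P(X<1440) ≈ 0.780.
Too low — raise k to concentrate. Iterating converges to k ≈ 2.72.
Then θ = 502/(2.72−1) ≈ 292.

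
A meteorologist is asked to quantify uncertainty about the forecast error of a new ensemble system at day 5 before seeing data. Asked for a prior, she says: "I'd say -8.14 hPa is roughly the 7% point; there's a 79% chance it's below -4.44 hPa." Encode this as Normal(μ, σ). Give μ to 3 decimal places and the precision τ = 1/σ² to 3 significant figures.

For Normal(μ,σ), the p-quantile is μ + z_p·σ. Here z_{0.07} = -1.476, z_{0.79} = 0.8064.
So -8.14 = μ − 1.476σ and -4.44 = μ + 0.8064σ.
Subtracting: σ = (-4.44 − -8.14)/(0.8064 − (-1.476)) = 1.621.
Then μ = -8.14 − (-1.476)·1.621 = -5.747.
Precision τ = 1/σ² = 1/1.621² = 0.38.

μ = -5.747, τ = 0.38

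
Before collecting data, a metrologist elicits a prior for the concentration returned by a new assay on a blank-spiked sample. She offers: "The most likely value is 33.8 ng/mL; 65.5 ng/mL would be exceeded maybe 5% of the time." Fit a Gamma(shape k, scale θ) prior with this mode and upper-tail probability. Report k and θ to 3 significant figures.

Gamma(k,θ) with k>1 has mode (k−1)θ, so θ = 33.8/(k−1).
Need P(X < 65.5) = 0.95 with θ tied to k this way. Start at k = 2, θ = 33.8: P(X<65.5) ≈ 0.577.
Too low — raise k to concentrate. Iterating converges to k ≈ 7.34.
Then θ = 33.8/(7.34−1) ≈ 5.33.

k ≈ 7.34, θ ≈ 5.33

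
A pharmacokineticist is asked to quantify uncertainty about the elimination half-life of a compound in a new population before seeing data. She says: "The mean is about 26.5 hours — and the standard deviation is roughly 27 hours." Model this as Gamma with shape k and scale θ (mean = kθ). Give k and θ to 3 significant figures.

k ≈ 0.963, θ ≈ 27.5

For Gamma(k, scale θ): mean = kθ, variance = kθ², so CV = 1/√k.
CV = SD/mean = 27/26.5 = 1.019, hence k = 1/CV² = 0.963.
Then θ = mean/k = 26.5/0.963 = 27.5.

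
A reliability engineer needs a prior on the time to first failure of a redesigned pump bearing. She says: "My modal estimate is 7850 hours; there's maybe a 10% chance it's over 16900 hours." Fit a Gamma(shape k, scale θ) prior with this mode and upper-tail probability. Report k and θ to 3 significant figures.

Gamma(k,θ) with k>1 has mode (k−1)θ, so θ = 7850/(k−1).
Need P(X < 16900) = 0.9 with θ tied to k this way. Start at k = 2, θ = 7850: P(X<16900) ≈ 0.634.
Too low — raise k to concentrate. Iterating converges to k ≈ 4.27.
Then θ = 7850/(4.27−1) ≈ 2400.

k ≈ 4.27, θ ≈ 2400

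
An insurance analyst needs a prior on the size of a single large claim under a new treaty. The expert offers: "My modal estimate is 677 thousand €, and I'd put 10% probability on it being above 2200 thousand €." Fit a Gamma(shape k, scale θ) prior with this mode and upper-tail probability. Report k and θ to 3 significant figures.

Gamma(k,θ) with k>1 has mode (k−1)θ, so θ = 677/(k−1).
Need P(X < 2200) = 0.9 with θ tied to k this way. Start at k = 2, θ = 677: P(X<2200) ≈ 0.835.
Too low — raise k to concentrate. Iterating converges to k ≈ 2.36.
Then θ = 677/(2.36−1) ≈ 498.

k ≈ 2.36, θ ≈ 498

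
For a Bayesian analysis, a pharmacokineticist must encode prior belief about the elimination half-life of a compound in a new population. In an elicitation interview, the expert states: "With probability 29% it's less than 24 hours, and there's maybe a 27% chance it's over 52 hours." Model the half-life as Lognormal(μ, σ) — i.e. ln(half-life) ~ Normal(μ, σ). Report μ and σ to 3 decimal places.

μ ≈ 3.545, σ ≈ 0.663

If T ~ Lognormal(μ,σ) then ln T ~ Normal(μ,σ), so the p-quantile of ln T is μ + z_p·σ.
ln(24) = 3.178 and ln(52) = 3.951; z_{0.29} = -0.5534, z_{0.73} = 0.6128.
σ = (3.951 − 3.178)/(0.6128 − (-0.5534)) = 0.663.
μ = 3.178 − (-0.5534)·0.663 = 3.545.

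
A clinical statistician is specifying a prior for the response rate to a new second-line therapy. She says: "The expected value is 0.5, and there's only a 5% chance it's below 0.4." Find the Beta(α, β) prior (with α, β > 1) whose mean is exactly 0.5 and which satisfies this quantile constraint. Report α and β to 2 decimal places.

α ≈ 33.39, β ≈ 33.39

With mean 0.5 fixed, write α = 0.5s, β = 0.5s where s = α+β.
Need P(θ < 0.4) = 0.05 under Beta(0.5s, 0.5s). Normal approximation: (q−m)/√(m(1−m)/s) ≈ z_{0.05} = -1.64, so s ≈ 0.5·0.5·(-1.64)²/(0.4−0.5)² = 67.6.
At s = 67.6: P(θ<0.4) ≈ 0.049. Adjusting to match 0.05 gives s ≈ 66.77.
So α = 0.5·66.77 ≈ 33.39, β = 0.5·66.77 ≈ 33.39.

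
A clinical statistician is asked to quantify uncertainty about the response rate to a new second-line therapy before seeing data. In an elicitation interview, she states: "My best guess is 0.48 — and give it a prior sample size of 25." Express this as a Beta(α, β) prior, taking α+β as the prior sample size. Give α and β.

Under the effective-sample-size interpretation, Beta(α, β) has prior mean α/(α+β) and prior sample size α+β.
So α+β = 25 and α/(α+β) = 0.48, giving α = 0.48·25 = 12 and β = 25 − 12 = 13.

α = 12, β = 13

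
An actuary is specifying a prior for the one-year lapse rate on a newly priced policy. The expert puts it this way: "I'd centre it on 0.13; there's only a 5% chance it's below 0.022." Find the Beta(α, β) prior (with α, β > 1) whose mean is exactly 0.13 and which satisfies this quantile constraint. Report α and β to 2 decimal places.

α ≈ 1.79, β ≈ 12.00

With mean 0.13 fixed, write α = 0.13s, β = 0.87s where s = α+β.
Need P(θ < 0.022) = 0.05 under Beta(0.13s, 0.87s). Normal approximation: (q−m)/√(m(1−m)/s) ≈ z_{0.05} = -1.64, so s ≈ 0.13·0.87·(-1.64)²/(0.022−0.13)² = 26.2.
At s = 26.2: P(θ<0.022) ≈ 0.008. Adjusting to match 0.05 gives s ≈ 13.79.
So α = 0.13·13.79 ≈ 1.79, β = 0.87·13.79 ≈ 12.00.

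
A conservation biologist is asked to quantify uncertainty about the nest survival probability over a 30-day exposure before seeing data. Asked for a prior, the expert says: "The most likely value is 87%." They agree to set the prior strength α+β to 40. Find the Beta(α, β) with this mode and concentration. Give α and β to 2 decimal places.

α = 34.06, β = 5.94

For α,β > 1 the Beta mode is (α−1)/(α+β−2). With α+β = 40, the mode is (α−1)/38.
Set (α−1)/38 = 0.87 → α = 1 + 0.87·38 = 34.06.
β = 40 − α = 5.94.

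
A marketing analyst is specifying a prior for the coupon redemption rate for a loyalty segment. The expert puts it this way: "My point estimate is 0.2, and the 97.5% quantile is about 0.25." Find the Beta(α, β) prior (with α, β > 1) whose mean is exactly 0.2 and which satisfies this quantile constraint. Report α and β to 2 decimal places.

α ≈ 53.28, β ≈ 213.14

With mean 0.2 fixed, write α = 0.2s, β = 0.8s where s = α+β.
Need P(θ < 0.25) = 0.975 under Beta(0.2s, 0.8s). Normal approximation: (q−m)/√(m(1−m)/s) ≈ z_{0.975} = 1.96, so s ≈ 0.2·0.8·(1.96)²/(0.25−0.2)² = 245.9.
At s = 245.9: P(θ<0.25) ≈ 0.970. Adjusting to match 0.975 gives s ≈ 266.42.
So α = 0.2·266.42 ≈ 53.28, β = 0.8·266.42 ≈ 213.14.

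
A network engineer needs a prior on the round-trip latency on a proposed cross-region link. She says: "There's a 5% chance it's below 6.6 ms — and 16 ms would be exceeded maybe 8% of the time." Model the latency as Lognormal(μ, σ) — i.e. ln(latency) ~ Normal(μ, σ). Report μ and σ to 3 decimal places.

μ ≈ 2.365, σ ≈ 0.290

If T ~ Lognormal(μ,σ) then ln T ~ Normal(μ,σ), so the p-quantile of ln T is μ + z_p·σ.
ln(6.6) = 1.887 and ln(16) = 2.773; z_{0.05} = -1.645, z_{0.92} = 1.405.
σ = (2.773 − 1.887)/(1.405 − (-1.645)) = 0.290.
μ = 1.887 − (-1.645)·0.290 = 2.365.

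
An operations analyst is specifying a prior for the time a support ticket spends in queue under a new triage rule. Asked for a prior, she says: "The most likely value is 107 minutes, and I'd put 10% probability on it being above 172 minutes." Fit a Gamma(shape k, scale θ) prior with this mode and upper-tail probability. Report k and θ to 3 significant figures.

k ≈ 9.34, θ ≈ 12.8

Gamma(k,θ) with k>1 has mode (k−1)θ, so θ = 107/(k−1).
Need P(X < 172) = 0.9 with θ tied to k this way. Start at k = 2, θ = 107: P(X<172) ≈ 0.477.
Too low — raise k to concentrate. Iterating converges to k ≈ 9.34.
Then θ = 107/(9.34−1) ≈ 12.8.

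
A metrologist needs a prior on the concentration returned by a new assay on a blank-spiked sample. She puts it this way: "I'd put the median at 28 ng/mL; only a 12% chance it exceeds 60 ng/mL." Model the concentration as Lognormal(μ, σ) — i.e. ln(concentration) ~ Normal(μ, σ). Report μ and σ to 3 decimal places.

If T ~ Lognormal(μ,σ) then ln T ~ Normal(μ,σ), so the p-quantile of ln T is μ + z_p·σ.
ln(28) = 3.332 and ln(60) = 4.094; z_{0.5} = 0, z_{0.88} = 1.175.
σ = (4.094 − 3.332)/(1.175 − (0)) = 0.649.
μ = 3.332 − (0)·0.649 = 3.332.

μ ≈ 3.332, σ ≈ 0.649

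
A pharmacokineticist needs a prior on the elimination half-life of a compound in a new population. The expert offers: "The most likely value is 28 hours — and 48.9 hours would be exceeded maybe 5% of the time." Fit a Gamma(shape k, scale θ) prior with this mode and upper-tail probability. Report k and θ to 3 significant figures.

k ≈ 9.97, θ ≈ 3.12

Gamma(k,θ) with k>1 has mode (k−1)θ, so θ = 28/(k−1).
Need P(X < 48.9) = 0.95 with θ tied to k this way. Start at k = 2, θ = 28: P(X<48.9) ≈ 0.521.
Too low — raise k to concentrate. Iterating converges to k ≈ 9.97.
Then θ = 28/(9.97−1) ≈ 3.12.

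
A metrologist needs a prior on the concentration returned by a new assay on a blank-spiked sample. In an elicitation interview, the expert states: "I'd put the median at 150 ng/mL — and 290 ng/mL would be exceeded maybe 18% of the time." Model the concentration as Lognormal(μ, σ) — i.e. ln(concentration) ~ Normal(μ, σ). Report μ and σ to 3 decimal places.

μ ≈ 5.011, σ ≈ 0.720

If T ~ Lognormal(μ,σ) then ln T ~ Normal(μ,σ), so the p-quantile of ln T is μ + z_p·σ.
ln(150) = 5.011 and ln(290) = 5.67; z_{0.5} = 0, z_{0.82} = 0.9154.
σ = (5.67 − 5.011)/(0.9154 − (0)) = 0.720.
μ = 5.011 − (0)·0.720 = 5.011.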